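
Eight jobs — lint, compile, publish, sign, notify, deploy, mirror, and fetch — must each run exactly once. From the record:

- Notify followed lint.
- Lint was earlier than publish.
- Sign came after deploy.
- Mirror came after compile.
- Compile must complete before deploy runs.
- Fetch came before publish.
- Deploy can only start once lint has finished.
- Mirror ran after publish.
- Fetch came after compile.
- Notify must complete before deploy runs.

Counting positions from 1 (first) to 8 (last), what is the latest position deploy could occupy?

7

Deploy must come before sign — 1 stage forced after it.
Everything else can be placed before deploy in some valid order, so deploy can sit as late as position 8 − 1 = 7.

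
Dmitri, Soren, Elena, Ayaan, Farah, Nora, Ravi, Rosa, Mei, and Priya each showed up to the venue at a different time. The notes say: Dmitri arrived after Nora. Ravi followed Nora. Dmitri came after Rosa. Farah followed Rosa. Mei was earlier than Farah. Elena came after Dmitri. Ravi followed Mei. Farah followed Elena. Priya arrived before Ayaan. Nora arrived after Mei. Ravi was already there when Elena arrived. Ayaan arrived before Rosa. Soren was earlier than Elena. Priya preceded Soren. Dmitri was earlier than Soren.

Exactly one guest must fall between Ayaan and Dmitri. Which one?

Tracing the constraints gives Ayaan → Rosa → Dmitri, so Rosa sits after Ayaan and before Dmitri.
No other guest is forced both after Ayaan and before Dmitri.

Rosa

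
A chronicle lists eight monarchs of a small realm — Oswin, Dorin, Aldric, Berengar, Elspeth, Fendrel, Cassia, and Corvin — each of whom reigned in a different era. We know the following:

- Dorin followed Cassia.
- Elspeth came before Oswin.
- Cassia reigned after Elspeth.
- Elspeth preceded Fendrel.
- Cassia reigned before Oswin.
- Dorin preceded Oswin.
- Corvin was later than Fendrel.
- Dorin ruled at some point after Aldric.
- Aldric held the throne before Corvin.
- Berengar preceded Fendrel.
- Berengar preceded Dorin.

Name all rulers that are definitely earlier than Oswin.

Directly stated before Oswin: Cassia, Dorin, and Elspeth.
Aldric reaches Oswin via Aldric → Dorin → Oswin.
Berengar reaches Oswin via Berengar → Dorin → Oswin.

Aldric, Berengar, Cassia, Dorin, Elspeth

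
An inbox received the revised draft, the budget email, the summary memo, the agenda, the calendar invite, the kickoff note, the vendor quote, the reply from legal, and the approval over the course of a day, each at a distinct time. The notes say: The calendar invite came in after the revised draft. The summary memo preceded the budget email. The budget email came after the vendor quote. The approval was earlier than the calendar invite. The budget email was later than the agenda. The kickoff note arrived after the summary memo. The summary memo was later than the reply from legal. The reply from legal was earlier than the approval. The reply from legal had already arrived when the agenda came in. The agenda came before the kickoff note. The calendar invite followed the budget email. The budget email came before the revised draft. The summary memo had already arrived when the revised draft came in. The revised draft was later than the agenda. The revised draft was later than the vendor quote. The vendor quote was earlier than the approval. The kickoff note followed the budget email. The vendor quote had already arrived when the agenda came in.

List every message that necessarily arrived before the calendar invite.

the agenda, the approval, the budget email, the reply from legal, the revised draft, the summary memo, the vendor quote

Directly stated before the calendar invite: the approval, the budget email, and the revised draft.
The agenda reaches the calendar invite via the agenda → the budget email → the calendar invite.
The reply from legal reaches the calendar invite via the reply from legal → the approval → the calendar invite.
The summary memo reaches the calendar invite via the summary memo → the revised draft → the calendar invite.
Likewise the vendor quote reaches the calendar invite by chaining the stated constraints.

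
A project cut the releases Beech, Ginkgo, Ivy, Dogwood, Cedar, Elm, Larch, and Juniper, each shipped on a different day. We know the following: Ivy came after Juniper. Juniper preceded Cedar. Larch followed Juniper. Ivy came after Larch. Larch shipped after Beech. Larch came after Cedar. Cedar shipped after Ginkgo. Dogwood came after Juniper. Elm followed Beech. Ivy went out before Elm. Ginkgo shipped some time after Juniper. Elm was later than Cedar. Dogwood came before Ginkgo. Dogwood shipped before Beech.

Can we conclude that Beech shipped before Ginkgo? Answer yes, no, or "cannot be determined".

No chain of stated constraints runs from Beech to Ginkgo, and none runs from Ginkgo to Beech either.
So the relative order of Beech and Ginkgo is not fixed by the given facts.

cannot be determined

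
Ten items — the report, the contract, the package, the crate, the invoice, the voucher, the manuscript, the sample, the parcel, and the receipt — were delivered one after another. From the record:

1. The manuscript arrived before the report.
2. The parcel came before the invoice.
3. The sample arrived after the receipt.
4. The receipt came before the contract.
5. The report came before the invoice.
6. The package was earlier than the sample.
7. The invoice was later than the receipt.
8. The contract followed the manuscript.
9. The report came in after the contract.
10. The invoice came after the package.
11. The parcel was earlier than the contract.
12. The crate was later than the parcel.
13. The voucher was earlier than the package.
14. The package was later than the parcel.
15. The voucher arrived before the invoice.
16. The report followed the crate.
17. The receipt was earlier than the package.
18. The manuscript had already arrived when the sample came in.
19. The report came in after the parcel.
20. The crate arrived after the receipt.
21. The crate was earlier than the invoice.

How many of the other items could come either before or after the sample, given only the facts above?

Forced before the sample: the manuscript, the package, the parcel, the receipt, and the voucher.
That leaves the contract, the crate, the invoice, and the report with no forced order relative to the sample — 4.

4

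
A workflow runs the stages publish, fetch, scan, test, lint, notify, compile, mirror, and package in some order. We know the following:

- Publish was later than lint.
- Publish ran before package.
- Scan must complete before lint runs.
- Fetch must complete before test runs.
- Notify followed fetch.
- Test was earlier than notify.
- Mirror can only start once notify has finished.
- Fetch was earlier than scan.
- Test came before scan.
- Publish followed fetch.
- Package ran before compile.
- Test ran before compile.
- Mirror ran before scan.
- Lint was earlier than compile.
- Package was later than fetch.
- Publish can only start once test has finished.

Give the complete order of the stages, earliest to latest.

fetch, test, notify, mirror, scan, lint, publish, package, compile

The constraints fix every adjacent pair, so only one ordering works:
fetch → test → notify → mirror → scan → lint → publish → package → compile.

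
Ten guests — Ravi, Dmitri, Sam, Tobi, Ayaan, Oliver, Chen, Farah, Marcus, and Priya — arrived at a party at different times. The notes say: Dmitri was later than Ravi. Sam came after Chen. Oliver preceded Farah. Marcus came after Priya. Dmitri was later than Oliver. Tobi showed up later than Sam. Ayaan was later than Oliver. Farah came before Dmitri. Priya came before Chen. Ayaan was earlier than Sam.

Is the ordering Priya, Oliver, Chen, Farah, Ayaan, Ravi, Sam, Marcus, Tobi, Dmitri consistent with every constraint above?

Check each stated constraint against the proposed order — e.g. Priya is ahead of Marcus; Oliver is ahead of Dmitri. Every pair is in the required order; nothing is violated.

yes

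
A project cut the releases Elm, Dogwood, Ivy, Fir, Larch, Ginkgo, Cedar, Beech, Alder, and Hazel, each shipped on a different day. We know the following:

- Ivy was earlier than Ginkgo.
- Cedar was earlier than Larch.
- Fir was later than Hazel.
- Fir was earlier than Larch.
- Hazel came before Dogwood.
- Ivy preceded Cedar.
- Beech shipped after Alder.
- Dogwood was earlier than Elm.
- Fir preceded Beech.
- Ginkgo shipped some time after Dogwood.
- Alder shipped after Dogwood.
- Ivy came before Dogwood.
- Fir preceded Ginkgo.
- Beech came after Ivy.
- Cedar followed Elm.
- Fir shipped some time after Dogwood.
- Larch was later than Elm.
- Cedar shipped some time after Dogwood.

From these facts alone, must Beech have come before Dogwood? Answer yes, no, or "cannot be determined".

no

Tracing the constraints gives Dogwood → Alder → Beech, so Dogwood must come before Beech.
That means Beech cannot be before Dogwood.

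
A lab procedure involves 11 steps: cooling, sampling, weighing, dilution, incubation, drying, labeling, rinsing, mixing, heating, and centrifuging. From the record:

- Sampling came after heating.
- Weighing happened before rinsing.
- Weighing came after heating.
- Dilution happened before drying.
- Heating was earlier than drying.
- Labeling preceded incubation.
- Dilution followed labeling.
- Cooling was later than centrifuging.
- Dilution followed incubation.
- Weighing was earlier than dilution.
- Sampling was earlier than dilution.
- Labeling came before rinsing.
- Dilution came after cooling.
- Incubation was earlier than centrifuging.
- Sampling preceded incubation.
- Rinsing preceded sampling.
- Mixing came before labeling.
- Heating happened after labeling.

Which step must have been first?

mixing

Mixing has a chain of constraints placing it before every other step, so mixing must be first.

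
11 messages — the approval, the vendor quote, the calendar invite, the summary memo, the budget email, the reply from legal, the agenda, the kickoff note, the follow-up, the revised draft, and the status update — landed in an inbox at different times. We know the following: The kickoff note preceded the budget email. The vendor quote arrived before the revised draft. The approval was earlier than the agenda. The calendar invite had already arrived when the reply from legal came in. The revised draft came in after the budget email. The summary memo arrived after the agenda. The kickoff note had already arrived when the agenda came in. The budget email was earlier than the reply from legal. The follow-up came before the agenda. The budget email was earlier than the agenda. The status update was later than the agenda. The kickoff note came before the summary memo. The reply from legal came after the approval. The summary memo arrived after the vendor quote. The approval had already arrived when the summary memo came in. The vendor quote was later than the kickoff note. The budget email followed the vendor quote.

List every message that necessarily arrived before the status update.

Directly stated before the status update: the agenda.
The approval reaches the status update via the approval → the agenda → the status update.
The budget email reaches the status update via the budget email → the agenda → the status update.
The follow-up reaches the status update via the follow-up → the agenda → the status update.
Likewise the kickoff note and the vendor quote each reach the status update by chaining the stated constraints.
No chain forces the revised draft (or any of the others) ahead of the status update.

the agenda, the approval, the budget email, the follow-up, the kickoff note, the vendor quote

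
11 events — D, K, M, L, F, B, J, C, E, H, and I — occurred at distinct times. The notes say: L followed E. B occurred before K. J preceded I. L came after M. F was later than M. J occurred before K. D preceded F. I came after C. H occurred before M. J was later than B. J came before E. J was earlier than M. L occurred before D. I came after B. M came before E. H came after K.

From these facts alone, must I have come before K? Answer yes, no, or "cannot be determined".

cannot be determined

No chain of stated constraints runs from I to K, and none runs from K to I either.
So the relative order of I and K is not fixed by the given facts.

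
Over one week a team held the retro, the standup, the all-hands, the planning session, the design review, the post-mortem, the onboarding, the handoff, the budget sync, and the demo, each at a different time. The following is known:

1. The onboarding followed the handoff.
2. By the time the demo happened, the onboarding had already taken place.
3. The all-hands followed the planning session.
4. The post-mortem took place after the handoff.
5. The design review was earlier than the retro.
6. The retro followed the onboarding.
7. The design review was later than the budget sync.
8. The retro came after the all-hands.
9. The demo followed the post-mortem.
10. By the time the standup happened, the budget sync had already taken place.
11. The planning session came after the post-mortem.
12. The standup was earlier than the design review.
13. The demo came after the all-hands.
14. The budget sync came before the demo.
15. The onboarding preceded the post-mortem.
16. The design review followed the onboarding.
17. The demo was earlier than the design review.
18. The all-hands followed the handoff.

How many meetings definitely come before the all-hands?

4

Directly stated before the all-hands: the handoff and the planning session.
The onboarding reaches the all-hands via the onboarding → the post-mortem → the planning session → the all-hands.
The post-mortem reaches the all-hands via the post-mortem → the planning session → the all-hands.
No chain forces the budget sync (or any of the others) ahead of the all-hands.
That's the handoff, the onboarding, the planning session, and the post-mortem — 4 in all.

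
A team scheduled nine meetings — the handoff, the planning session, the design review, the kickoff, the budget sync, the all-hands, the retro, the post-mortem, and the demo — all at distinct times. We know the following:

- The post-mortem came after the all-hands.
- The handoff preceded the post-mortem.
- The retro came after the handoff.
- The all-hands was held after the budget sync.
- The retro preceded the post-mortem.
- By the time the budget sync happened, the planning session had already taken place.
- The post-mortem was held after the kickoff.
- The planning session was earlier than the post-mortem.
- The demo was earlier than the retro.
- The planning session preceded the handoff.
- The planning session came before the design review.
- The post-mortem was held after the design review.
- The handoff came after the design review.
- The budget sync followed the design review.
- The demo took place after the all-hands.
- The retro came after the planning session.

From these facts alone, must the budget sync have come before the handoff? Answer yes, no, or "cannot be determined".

cannot be determined

No chain of stated constraints runs from the budget sync to the handoff, and none runs from the handoff to the budget sync either.
So the relative order of the budget sync and the handoff is not fixed by the given facts.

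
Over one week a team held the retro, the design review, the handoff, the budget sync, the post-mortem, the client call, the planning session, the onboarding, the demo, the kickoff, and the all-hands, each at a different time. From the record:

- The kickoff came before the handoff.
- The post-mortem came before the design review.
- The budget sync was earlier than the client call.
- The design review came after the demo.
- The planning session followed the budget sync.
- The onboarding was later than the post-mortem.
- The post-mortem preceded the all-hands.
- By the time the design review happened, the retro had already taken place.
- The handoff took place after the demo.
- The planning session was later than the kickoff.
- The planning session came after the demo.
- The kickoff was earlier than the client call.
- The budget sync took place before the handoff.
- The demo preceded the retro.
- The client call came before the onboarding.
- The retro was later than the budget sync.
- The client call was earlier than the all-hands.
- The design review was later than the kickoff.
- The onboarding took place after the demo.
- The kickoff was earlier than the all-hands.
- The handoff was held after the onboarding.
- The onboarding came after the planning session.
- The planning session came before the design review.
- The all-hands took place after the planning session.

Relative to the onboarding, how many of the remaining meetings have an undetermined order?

Forced before the onboarding: the budget sync, the client call, the demo, the kickoff, the planning session, and the post-mortem; forced after the onboarding: the handoff.
That leaves the all-hands, the design review, and the retro with no forced order relative to the onboarding — 3.

3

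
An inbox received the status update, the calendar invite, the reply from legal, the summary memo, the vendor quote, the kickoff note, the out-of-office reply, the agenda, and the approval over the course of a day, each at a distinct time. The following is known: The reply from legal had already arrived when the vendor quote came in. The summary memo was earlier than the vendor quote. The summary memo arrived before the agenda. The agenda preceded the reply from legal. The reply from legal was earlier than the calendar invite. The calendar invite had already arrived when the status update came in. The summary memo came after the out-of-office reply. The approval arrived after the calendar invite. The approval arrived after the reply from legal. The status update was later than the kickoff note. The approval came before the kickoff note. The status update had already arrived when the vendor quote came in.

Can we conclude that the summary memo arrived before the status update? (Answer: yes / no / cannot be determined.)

Chain the constraints: the summary memo → the agenda → the reply from legal → the calendar invite → the status update. Each link is directly stated, so the summary memo comes before the status update.

yes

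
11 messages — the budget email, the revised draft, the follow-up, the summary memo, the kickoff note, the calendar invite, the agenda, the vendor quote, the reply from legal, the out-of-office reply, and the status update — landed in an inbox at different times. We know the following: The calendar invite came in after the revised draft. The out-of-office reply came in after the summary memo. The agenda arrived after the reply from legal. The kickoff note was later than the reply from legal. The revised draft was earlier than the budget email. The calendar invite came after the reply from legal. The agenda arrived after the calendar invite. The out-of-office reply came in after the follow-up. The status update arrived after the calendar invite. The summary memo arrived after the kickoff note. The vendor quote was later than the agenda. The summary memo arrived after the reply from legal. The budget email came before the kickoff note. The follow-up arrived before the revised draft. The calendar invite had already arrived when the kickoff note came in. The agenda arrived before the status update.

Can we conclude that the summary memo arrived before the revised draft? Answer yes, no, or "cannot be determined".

no

Tracing the constraints gives the revised draft → the calendar invite → the kickoff note → the summary memo, so the revised draft must come before the summary memo.
That means the summary memo cannot be before the revised draft.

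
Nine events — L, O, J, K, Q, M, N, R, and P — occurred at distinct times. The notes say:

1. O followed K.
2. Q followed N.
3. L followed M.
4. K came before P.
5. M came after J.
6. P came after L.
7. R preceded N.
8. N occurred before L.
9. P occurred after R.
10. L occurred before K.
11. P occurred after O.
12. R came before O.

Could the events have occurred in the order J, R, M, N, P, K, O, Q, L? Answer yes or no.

The constraints require K before P, but in the proposed sequence P appears ahead of K. That one violation is enough.

no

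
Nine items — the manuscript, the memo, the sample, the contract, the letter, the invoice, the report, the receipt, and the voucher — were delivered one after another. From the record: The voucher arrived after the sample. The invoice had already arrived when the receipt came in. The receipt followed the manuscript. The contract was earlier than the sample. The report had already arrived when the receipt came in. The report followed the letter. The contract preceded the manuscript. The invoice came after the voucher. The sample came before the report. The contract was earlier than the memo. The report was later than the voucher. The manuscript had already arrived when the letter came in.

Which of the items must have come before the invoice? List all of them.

the contract, the sample, the voucher

Directly stated before the invoice: the voucher.
The contract reaches the invoice via the contract → the sample → the voucher → the invoice.
The sample reaches the invoice via the sample → the voucher → the invoice.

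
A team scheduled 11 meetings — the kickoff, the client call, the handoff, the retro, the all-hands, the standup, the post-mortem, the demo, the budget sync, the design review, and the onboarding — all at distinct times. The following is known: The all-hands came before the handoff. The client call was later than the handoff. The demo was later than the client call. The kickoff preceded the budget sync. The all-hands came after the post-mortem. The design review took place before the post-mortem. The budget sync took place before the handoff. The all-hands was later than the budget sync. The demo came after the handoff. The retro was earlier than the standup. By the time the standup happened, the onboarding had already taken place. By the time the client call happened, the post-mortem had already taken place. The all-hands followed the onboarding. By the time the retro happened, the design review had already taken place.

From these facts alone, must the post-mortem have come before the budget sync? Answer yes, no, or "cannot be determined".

No chain of stated constraints runs from the post-mortem to the budget sync, and none runs from the budget sync to the post-mortem either.
So the relative order of the post-mortem and the budget sync is not fixed by the given facts.

cannot be determined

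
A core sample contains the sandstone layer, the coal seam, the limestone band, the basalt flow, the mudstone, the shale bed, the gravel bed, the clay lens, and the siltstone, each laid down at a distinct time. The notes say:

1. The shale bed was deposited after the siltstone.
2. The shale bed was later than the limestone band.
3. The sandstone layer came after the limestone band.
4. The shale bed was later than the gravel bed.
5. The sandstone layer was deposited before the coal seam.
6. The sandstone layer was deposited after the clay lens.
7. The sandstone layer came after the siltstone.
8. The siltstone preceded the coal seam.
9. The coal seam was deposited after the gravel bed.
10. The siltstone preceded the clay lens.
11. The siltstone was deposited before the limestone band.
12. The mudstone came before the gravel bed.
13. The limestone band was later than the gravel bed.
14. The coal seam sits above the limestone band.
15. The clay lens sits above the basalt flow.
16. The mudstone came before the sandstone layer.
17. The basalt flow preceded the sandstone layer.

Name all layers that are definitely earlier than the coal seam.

Directly stated before the coal seam: the gravel bed, the limestone band, the sandstone layer, and the siltstone.
The basalt flow reaches the coal seam via the basalt flow → the sandstone layer → the coal seam.
The clay lens reaches the coal seam via the clay lens → the sandstone layer → the coal seam.
The mudstone reaches the coal seam via the mudstone → the sandstone layer → the coal seam.
No chain forces the shale bed ahead of the coal seam.

the basalt flow, the clay lens, the gravel bed, the limestone band, the mudstone, the sandstone layer, the siltstone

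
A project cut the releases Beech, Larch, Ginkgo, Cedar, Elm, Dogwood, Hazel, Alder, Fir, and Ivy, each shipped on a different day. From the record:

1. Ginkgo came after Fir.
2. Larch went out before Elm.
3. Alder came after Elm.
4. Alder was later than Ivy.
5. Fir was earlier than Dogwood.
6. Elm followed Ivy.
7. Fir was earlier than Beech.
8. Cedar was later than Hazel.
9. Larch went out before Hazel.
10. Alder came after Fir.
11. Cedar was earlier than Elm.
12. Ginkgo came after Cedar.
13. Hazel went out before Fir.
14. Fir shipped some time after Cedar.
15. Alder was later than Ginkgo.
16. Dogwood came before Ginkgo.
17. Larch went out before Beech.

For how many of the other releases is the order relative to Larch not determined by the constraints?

Forced after Larch: Alder, Beech, Cedar, Dogwood, Elm, Fir, Ginkgo, and Hazel.
That leaves Ivy with no forced order relative to Larch — 1.

1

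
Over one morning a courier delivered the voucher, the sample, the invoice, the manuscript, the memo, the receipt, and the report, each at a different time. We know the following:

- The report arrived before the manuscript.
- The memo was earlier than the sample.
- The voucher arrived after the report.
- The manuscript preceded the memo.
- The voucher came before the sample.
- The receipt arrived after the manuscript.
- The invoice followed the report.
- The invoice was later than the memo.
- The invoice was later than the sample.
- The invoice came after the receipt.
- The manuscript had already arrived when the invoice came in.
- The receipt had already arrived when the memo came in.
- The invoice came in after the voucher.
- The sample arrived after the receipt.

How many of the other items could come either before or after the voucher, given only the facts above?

3

Forced before the voucher: the report; forced after the voucher: the invoice and the sample.
That leaves the manuscript, the memo, and the receipt with no forced order relative to the voucher — 3.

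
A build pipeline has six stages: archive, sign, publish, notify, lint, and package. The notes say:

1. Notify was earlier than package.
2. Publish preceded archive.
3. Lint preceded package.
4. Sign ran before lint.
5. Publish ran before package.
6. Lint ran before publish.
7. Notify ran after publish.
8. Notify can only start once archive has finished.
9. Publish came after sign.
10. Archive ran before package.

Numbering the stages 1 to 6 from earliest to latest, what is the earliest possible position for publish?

3

Lint and sign must both come before publish — 2 forced predecessors.
Nothing else is forced ahead of publish, so its earliest slot is position 2 + 1 = 3.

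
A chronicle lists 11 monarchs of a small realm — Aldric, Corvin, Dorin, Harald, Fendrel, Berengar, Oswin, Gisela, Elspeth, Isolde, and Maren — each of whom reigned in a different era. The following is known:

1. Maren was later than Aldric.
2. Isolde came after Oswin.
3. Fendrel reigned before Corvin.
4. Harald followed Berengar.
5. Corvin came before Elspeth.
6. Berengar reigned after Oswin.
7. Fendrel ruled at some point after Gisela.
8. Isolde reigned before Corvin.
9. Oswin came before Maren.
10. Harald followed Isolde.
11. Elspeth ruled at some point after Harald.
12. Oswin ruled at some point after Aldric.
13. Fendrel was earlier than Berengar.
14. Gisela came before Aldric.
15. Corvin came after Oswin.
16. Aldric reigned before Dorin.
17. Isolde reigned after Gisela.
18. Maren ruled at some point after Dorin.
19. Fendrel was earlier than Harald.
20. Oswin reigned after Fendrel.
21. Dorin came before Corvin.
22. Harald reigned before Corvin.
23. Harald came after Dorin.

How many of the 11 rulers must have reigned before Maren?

Directly stated before Maren: Aldric, Dorin, and Oswin.
Fendrel reaches Maren via Fendrel → Oswin → Maren.
Gisela reaches Maren via Gisela → Aldric → Maren.
No chain forces Isolde (or any of the others) ahead of Maren.
That's Aldric, Dorin, Fendrel, Gisela, and Oswin — 5 in all.

5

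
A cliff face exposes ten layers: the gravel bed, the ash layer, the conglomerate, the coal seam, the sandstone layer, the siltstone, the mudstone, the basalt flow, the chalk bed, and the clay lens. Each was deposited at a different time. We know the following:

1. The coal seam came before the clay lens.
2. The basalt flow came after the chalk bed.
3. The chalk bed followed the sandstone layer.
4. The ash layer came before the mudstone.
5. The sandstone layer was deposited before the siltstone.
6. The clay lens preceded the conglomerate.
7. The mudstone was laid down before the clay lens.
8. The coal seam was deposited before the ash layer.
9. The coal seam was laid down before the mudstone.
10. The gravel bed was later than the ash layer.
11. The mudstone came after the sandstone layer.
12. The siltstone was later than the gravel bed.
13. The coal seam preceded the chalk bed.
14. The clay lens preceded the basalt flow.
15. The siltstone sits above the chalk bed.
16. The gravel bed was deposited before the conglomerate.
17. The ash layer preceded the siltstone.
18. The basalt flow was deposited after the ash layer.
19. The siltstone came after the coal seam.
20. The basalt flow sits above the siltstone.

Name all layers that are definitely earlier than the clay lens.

Directly stated before the clay lens: the coal seam and the mudstone.
The ash layer reaches the clay lens via the ash layer → the mudstone → the clay lens.
The sandstone layer reaches the clay lens via the sandstone layer → the mudstone → the clay lens.

the ash layer, the coal seam, the mudstone, the sandstone layer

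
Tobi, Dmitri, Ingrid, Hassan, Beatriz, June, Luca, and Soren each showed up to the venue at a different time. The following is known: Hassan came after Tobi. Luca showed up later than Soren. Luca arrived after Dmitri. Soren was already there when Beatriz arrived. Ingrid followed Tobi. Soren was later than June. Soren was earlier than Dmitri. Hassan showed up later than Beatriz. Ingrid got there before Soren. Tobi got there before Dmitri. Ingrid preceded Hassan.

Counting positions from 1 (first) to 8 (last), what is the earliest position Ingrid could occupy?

Tobi must come before Ingrid — 1 forced predecessor.
Nothing else is forced ahead of Ingrid, so their earliest slot is position 1 + 1 = 2.

2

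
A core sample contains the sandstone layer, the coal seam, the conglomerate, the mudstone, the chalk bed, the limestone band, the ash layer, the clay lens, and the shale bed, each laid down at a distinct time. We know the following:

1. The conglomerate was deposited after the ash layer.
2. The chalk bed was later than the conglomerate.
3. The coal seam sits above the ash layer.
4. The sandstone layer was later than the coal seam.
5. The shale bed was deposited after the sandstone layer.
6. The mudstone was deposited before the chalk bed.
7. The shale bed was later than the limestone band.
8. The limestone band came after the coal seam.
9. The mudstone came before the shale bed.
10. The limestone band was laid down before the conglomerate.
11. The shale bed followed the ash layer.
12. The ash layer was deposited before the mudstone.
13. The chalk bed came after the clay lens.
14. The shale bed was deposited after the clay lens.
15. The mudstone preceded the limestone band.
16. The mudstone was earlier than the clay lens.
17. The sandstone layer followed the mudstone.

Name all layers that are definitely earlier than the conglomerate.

Directly stated before the conglomerate: the ash layer and the limestone band.
The coal seam reaches the conglomerate via the coal seam → the limestone band → the conglomerate.
The mudstone reaches the conglomerate via the mudstone → the limestone band → the conglomerate.
No chain forces the clay lens (or any of the others) ahead of the conglomerate.

the ash layer, the coal seam, the limestone band, the mudstone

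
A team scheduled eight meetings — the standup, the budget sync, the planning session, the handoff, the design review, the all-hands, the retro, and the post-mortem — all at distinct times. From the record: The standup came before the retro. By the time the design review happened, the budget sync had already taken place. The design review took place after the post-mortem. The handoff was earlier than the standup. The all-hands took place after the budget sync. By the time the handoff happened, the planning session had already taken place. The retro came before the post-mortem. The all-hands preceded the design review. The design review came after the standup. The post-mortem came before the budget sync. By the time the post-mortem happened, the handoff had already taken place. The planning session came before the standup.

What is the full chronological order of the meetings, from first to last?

the planning session, the handoff, the standup, the retro, the post-mortem, the budget sync, the all-hands, the design review

The constraints fix every adjacent pair, so only one ordering works:
the planning session → the handoff → the standup → the retro → the post-mortem → the budget sync → the all-hands → the design review.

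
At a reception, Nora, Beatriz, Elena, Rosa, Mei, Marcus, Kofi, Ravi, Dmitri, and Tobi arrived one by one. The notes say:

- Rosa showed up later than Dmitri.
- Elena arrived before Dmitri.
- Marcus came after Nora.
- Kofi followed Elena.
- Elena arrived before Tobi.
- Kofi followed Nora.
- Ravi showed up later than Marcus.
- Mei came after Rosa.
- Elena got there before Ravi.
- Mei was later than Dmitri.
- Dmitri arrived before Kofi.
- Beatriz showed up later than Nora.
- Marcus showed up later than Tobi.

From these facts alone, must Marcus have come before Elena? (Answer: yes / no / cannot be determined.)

Tracing the constraints gives Elena → Tobi → Marcus, so Elena must come before Marcus.
That means Marcus cannot be before Elena.

no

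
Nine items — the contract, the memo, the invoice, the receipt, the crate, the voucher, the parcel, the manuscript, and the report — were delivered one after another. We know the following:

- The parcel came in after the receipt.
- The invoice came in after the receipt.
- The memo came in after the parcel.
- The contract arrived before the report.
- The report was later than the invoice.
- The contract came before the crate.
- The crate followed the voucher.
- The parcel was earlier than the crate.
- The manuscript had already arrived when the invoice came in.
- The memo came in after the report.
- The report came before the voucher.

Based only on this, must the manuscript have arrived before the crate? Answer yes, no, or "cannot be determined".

yes

Chain the constraints: the manuscript → the invoice → the report → the voucher → the crate. Each link is directly stated, so the manuscript comes before the crate.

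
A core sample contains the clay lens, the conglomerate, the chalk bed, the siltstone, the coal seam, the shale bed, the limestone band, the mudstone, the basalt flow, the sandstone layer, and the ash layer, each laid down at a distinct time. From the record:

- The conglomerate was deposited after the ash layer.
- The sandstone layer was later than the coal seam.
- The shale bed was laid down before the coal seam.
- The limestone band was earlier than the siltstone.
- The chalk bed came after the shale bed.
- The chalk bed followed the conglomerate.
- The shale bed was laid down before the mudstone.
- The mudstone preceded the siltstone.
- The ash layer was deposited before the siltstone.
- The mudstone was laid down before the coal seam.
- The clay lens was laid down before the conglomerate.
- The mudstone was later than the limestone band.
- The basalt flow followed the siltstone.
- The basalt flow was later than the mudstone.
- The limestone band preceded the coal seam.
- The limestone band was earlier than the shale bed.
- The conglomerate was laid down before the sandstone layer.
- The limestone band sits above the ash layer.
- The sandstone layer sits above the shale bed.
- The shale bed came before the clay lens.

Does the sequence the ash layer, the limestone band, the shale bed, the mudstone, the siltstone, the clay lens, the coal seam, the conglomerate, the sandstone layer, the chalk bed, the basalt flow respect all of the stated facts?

Check each stated constraint against the proposed order — e.g. the mudstone is ahead of the basalt flow; the shale bed is ahead of the chalk bed. Every pair is in the required order; nothing is violated.

yes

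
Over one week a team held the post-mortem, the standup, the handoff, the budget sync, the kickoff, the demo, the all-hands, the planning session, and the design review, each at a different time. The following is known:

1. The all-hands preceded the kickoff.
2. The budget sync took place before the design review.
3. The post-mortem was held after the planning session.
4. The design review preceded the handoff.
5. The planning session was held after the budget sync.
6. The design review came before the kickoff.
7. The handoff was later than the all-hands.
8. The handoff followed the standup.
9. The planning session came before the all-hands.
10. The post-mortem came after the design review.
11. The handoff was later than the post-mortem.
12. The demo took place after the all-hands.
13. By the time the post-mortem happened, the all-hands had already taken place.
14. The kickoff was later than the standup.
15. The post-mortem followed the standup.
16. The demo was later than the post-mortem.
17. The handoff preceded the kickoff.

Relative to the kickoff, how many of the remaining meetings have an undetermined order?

Forced before the kickoff: the all-hands, the budget sync, the design review, the handoff, the planning session, the post-mortem, and the standup.
That leaves the demo with no forced order relative to the kickoff — 1.

1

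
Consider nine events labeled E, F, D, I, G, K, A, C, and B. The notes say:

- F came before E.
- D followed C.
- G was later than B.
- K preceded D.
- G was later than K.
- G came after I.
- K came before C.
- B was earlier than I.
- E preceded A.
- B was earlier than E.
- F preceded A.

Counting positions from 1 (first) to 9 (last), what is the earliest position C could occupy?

2

K must come before C — 1 forced predecessor.
Nothing else is forced ahead of C, so its earliest slot is position 1 + 1 = 2.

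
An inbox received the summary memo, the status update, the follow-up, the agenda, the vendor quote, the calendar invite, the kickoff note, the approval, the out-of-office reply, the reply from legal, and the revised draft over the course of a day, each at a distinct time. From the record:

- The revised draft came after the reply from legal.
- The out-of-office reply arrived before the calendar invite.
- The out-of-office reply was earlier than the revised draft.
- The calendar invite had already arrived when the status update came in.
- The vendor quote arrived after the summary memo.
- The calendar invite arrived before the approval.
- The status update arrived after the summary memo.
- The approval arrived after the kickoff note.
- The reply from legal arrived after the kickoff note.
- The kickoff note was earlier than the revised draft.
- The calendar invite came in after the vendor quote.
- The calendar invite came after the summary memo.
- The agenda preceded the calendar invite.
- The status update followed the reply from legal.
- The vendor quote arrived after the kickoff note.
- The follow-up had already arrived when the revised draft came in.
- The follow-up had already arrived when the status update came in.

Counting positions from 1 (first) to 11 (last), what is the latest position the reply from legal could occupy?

9

The reply from legal must come before the revised draft and the status update — 2 messages forced after it.
Everything else can be placed before the reply from legal in some valid order, so the reply from legal can sit as late as position 11 − 2 = 9.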